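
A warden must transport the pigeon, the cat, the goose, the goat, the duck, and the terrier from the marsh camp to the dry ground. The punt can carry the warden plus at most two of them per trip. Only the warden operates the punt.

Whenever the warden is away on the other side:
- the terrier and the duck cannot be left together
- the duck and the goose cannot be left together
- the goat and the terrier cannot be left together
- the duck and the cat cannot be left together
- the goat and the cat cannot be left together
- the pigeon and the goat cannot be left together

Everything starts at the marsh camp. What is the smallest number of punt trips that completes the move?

7

Counting alone: the warden can take at most 2 across per trip to the dry ground, so moving all 6 needs at least 3 loaded trips out, with a return between consecutive ones — at least 5 crossings.
The safety rule pushes this higher. Following every safe sequence of crossings, the most of the 6 that can be at the dry ground as the punt arrives there on crossing 5 is 4 — never all 6.
So no plan with fewer than 7 crossings exists, and this one achieves 7:
1. Warden goes to the dry ground with the duck and the goat.
2. Warden goes back to the marsh camp alone.
3. Warden goes to the dry ground with the cat and the pigeon.
4. Warden goes back to the marsh camp with the duck and the goat.
5. Warden goes to the dry ground with the goose and the terrier.
6. Warden goes back to the marsh camp alone.
7. Warden goes to the dry ground with the duck and the goat.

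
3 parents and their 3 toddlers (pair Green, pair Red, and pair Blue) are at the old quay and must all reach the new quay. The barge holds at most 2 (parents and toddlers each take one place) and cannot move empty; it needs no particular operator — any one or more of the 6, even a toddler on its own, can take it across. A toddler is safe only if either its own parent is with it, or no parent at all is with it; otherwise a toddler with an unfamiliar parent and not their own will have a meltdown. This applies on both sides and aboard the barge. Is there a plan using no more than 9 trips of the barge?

Counting alone: each trip to the new quay takes at most 2 across and each return brings at least 1 back, so after t trips out (and t−1 returns) at most 2t − (t−1) of the 6 are across; that first reaches 6 at t = 5, so at least 9 crossings are needed.
The safety rule pushes this higher. Following every safe sequence of crossings, the most of the 6 that can be at the new quay as the barge arrives there on crossing 9 is 5 — never all 6.
So the move cannot be finished within 9 crossings. (The shortest complete plan takes 11:)
1. parent Green and toddler Green cross → the new quay.
2. parent Green crosses ← the old quay.
3. toddler Blue and toddler Red cross → the new quay.
4. toddler Green crosses ← the old quay.
5. parent Blue and parent Red cross → the new quay.
6. parent Red and toddler Red cross ← the old quay.
7. parent Green and parent Red cross → the new quay.
8. toddler Blue crosses ← the old quay.
9. toddler Green and toddler Red cross → the new quay.
10. parent Blue crosses ← the old quay.
11. parent Blue and toddler Blue cross → the new quay.

No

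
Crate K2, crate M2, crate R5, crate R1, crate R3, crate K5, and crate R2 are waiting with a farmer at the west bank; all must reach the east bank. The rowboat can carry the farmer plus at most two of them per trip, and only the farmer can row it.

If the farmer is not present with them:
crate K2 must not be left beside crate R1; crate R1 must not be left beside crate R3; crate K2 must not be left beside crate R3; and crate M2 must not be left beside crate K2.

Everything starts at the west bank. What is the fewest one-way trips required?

11

Counting alone: the farmer can take at most 2 across per trip to the east bank, so moving all 7 needs at least 4 loaded trips out, with a return between consecutive ones — at least 7 crossings.
The safety rule pushes this higher. Following every safe sequence of crossings, the most of the 7 that can be at the east bank as the rowboat arrives there on crossings 7, 9 is 5, 6 respectively — never all 7.
So no plan with fewer than 11 crossings exists, and this one achieves 11:
1. Farmer goes to the east bank with crate K2 and crate R1.
2. Farmer goes back to the west bank with crate K2.
3. Farmer goes to the east bank with crate K2 and crate M2.
4. Farmer goes back to the west bank with crate K2.
5. Farmer goes to the east bank with crate K2 and crate R5.
6. Farmer goes back to the west bank with crate K2.
7. Farmer goes to the east bank with crate K2 and crate K5.
8. Farmer goes back to the west bank with crate K2.
9. Farmer goes to the east bank with crate K2 and crate R2.
10. Farmer goes back to the west bank with crate K2.
11. Farmer goes to the east bank with crate K2 and crate R3.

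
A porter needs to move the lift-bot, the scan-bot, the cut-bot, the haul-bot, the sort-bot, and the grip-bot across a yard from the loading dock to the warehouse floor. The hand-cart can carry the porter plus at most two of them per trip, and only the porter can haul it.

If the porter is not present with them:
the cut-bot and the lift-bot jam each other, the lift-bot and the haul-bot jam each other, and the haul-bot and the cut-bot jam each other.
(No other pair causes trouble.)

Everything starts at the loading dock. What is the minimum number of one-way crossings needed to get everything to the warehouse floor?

Counting alone: the porter can take at most 2 across per trip to the warehouse floor, so moving all 6 needs at least 3 loaded trips out, with a return between consecutive ones — at least 5 crossings.
The safety rule pushes this higher. Following every safe sequence of crossings, the most of the 6 that can be at the warehouse floor as the hand-cart arrives there on crossings 5, 7 is 4, 5 respectively — never all 6.
So no plan with fewer than 9 crossings exists, and this one achieves 9:
1. Porter goes to the warehouse floor with the cut-bot and the lift-bot.
2. Porter goes back to the loading dock with the lift-bot.
3. Porter goes to the warehouse floor with the lift-bot and the scan-bot.
4. Porter goes back to the loading dock with the lift-bot.
5. Porter goes to the warehouse floor with the lift-bot and the sort-bot.
6. Porter goes back to the loading dock with the lift-bot.
7. Porter goes to the warehouse floor with the grip-bot and the lift-bot.
8. Porter goes back to the loading dock with the lift-bot.
9. Porter goes to the warehouse floor with the haul-bot and the lift-bot.

9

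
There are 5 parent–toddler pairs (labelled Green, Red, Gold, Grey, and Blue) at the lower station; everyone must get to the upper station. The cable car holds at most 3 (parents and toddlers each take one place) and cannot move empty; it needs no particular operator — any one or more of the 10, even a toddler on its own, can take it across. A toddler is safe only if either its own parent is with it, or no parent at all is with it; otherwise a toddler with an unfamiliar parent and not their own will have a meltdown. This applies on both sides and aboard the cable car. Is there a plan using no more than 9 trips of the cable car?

Counting alone: each trip to the upper station takes at most 3 across and each return brings at least 1 back, so after t trips out (and t−1 returns) at most 3t − (t−1) of the 10 are across; that first reaches 10 at t = 5, so at least 9 crossings are needed.
The safety rule pushes this higher. Following every safe sequence of crossings, the most of the 10 that can be at the upper station as the cable car arrives there on crossing 9 is 9 — never all 10.
So the move cannot be finished within 9 crossings. (The shortest complete plan takes 11:)
1. parent Green and toddler Green cross → the upper station.
2. parent Green crosses ← the lower station.
3. toddler Gold, toddler Grey, and toddler Red cross → the upper station.
4. toddler Green crosses ← the lower station.
5. parent Gold, parent Grey, and parent Red cross → the upper station.
6. parent Red and toddler Red cross ← the lower station.
7. parent Blue, parent Green, and parent Red cross → the upper station.
8. toddler Gold crosses ← the lower station.
9. toddler Green and toddler Red cross → the upper station.
10. toddler Green crosses ← the lower station.
11. toddler Blue, toddler Gold, and toddler Green cross → the upper station.

No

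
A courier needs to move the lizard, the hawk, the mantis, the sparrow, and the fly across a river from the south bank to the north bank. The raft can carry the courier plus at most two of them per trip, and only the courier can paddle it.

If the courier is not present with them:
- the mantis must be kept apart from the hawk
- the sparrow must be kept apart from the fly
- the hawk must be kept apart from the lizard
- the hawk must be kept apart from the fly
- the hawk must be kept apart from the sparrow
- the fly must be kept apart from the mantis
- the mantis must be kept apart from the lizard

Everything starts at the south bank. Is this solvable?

Whatever the first load, the items left behind include a forbidden pair without the courier. No opening move is safe, so no plan exists.

No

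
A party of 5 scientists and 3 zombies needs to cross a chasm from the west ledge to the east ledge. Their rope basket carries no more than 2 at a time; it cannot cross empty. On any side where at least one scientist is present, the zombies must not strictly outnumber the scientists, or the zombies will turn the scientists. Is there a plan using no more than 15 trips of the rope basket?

Yes — this plan uses 13 crossings (≤ 15):
1. 2 zombies → the east ledge.  (the west ledge: 5S 1Z; the east ledge: 0S 2Z)
2. 1 zombie ← the west ledge.  (the west ledge: 5S 2Z; the east ledge: 0S 1Z)
3. 2 zombies → the east ledge.  (the west ledge: 5S 0Z; the east ledge: 0S 3Z)
4. 1 zombie ← the west ledge.  (the west ledge: 5S 1Z; the east ledge: 0S 2Z)
5. 2 scientists → the east ledge.  (the west ledge: 3S 1Z; the east ledge: 2S 2Z)
6. 1 zombie ← the west ledge.  (the west ledge: 3S 2Z; the east ledge: 2S 1Z)
7. 1 scientist and 1 zombie → the east ledge.  (the west ledge: 2S 1Z; the east ledge: 3S 2Z)
8. 1 zombie ← the west ledge.  (the west ledge: 2S 2Z; the east ledge: 3S 1Z)
9. 2 zombies → the east ledge.  (the west ledge: 2S 0Z; the east ledge: 3S 3Z)
10. 1 zombie ← the west ledge.  (the west ledge: 2S 1Z; the east ledge: 3S 2Z)
11. 1 scientist and 1 zombie → the east ledge.  (the west ledge: 1S 0Z; the east ledge: 4S 3Z)
12. 1 zombie ← the west ledge.  (the west ledge: 1S 1Z; the east ledge: 4S 2Z)
13. 1 scientist and 1 zombie → the east ledge.  (the west ledge: 0S 0Z; the east ledge: 5S 3Z)

Yes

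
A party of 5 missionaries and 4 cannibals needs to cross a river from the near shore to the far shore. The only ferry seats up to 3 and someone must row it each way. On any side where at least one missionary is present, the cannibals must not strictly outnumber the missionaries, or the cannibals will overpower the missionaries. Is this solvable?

1. 3 cannibals → the far shore.  (the near shore: 5M 1C; the far shore: 0M 3C)
2. 1 cannibal ← the near shore.  (the near shore: 5M 2C; the far shore: 0M 2C)
3. 3 missionaries → the far shore.  (the near shore: 2M 2C; the far shore: 3M 2C)
4. 1 missionary ← the near shore.  (the near shore: 3M 2C; the far shore: 2M 2C)
5. 2 missionaries and 1 cannibal → the far shore.  (the near shore: 1M 1C; the far shore: 4M 3C)
6. 1 missionary ← the near shore.  (the near shore: 2M 1C; the far shore: 3M 3C)
7. 2 missionaries and 1 cannibal → the far shore.  (the near shore: 0M 0C; the far shore: 5M 4C)

Yes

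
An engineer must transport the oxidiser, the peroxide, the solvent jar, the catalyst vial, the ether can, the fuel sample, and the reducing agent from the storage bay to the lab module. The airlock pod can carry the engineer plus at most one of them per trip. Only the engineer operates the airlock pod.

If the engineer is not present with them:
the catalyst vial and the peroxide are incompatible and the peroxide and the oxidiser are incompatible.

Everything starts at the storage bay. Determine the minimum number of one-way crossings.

Counting alone: the engineer can take at most 1 across per trip to the lab module, so moving all 7 needs at least 7 loaded trips out, with a return between consecutive ones — at least 13 crossings.
The safety rule pushes this higher. Following every safe sequence of crossings, the most of the 7 that can be at the lab module as the airlock pod arrives there on crossing 13 is 6 — never all 7.
So no plan with fewer than 15 crossings exists, and this one achieves 15:
1. Engineer goes to the lab module with the peroxide.
2. Engineer goes back to the storage bay alone.
3. Engineer goes to the lab module with the oxidiser.
4. Engineer goes back to the storage bay with the peroxide.
5. Engineer goes to the lab module with the catalyst vial.
6. Engineer goes back to the storage bay alone.
7. Engineer goes to the lab module with the solvent jar.
8. Engineer goes back to the storage bay alone.
9. Engineer goes to the lab module with the ether can.
10. Engineer goes back to the storage bay alone.
11. Engineer goes to the lab module with the fuel sample.
12. Engineer goes back to the storage bay alone.
13. Engineer goes to the lab module with the reducing agent.
14. Engineer goes back to the storage bay alone.
15. Engineer goes to the lab module with the peroxide.

15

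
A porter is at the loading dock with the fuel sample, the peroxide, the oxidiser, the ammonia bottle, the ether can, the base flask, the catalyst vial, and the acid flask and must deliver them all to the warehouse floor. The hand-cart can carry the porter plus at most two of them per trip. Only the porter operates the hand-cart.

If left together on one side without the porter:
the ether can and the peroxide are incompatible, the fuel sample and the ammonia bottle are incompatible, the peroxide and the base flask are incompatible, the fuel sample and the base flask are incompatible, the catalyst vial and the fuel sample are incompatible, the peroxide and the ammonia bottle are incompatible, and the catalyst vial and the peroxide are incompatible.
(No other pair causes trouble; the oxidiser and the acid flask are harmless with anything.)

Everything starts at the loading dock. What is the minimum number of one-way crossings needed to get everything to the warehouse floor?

9

Counting alone: the porter can take at most 2 across per trip to the warehouse floor, so moving all 8 needs at least 4 loaded trips out, with a return between consecutive ones — at least 7 crossings.
The safety rule pushes this higher. Following every safe sequence of crossings, the most of the 8 that can be at the warehouse floor as the hand-cart arrives there on crossing 7 is 6 — never all 8.
So no plan with fewer than 9 crossings exists, and this one achieves 9:
1. Porter goes to the warehouse floor with the fuel sample and the peroxide.
2. Porter goes back to the loading dock alone.
3. Porter goes to the warehouse floor with the acid flask and the oxidiser.
4. Porter goes back to the loading dock alone.
5. Porter goes to the warehouse floor with the ammonia bottle and the ether can.
6. Porter goes back to the loading dock with the fuel sample and the peroxide.
7. Porter goes to the warehouse floor with the base flask and the catalyst vial.
8. Porter goes back to the loading dock alone.
9. Porter goes to the warehouse floor with the fuel sample and the peroxide.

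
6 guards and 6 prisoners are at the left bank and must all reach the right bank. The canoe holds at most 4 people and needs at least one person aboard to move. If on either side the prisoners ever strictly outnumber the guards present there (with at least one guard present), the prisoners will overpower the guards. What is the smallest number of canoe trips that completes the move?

9

Counting alone: each trip to the right bank takes at most 4 across and each return brings at least 1 back, so after t trips out (and t−1 returns) at most 4t − (t−1) of the 12 are across; that first reaches 12 at t = 4, so at least 7 crossings are needed.
The safety rule pushes this higher. Following every safe sequence of crossings, the most of the 12 that can be at the right bank as the canoe arrives there on crossing 7 is 11 — never all 12.
So no plan with fewer than 9 crossings exists, and this one achieves 9:
1. 2 prisoners → the right bank.  (the left bank: 6G 4P; the right bank: 0G 2P)
2. 1 prisoner ← the left bank.  (the left bank: 6G 5P; the right bank: 0G 1P)
3. 4 prisoners → the right bank.  (the left bank: 6G 1P; the right bank: 0G 5P)
4. 1 prisoner ← the left bank.  (the left bank: 6G 2P; the right bank: 0G 4P)
5. 4 guards → the right bank.  (the left bank: 2G 2P; the right bank: 4G 4P)
6. 1 guard and 1 prisoner ← the left bank.  (the left bank: 3G 3P; the right bank: 3G 3P)
7. 2 guards and 2 prisoners → the right bank.  (the left bank: 1G 1P; the right bank: 5G 5P)
8. 1 guard and 1 prisoner ← the left bank.  (the left bank: 2G 2P; the right bank: 4G 4P)
9. 2 guards and 2 prisoners → the right bank.  (the left bank: 0G 0P; the right bank: 6G 6P)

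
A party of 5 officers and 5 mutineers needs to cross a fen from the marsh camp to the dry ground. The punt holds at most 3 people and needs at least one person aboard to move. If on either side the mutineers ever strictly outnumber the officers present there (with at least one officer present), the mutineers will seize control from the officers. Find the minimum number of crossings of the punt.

11

Counting alone: each trip to the dry ground takes at most 3 across and each return brings at least 1 back, so after t trips out (and t−1 returns) at most 3t − (t−1) of the 10 are across; that first reaches 10 at t = 5, so at least 9 crossings are needed.
The safety rule pushes this higher. Following every safe sequence of crossings, the most of the 10 that can be at the dry ground as the punt arrives there on crossing 9 is 9 — never all 10.
So no plan with fewer than 11 crossings exists, and this one achieves 11:
1. 2 mutineers → the dry ground.  (the marsh camp: 5O 3M; the dry ground: 0O 2M)
2. 1 mutineer ← the marsh camp.  (the marsh camp: 5O 4M; the dry ground: 0O 1M)
3. 3 mutineers → the dry ground.  (the marsh camp: 5O 1M; the dry ground: 0O 4M)
4. 1 mutineer ← the marsh camp.  (the marsh camp: 5O 2M; the dry ground: 0O 3M)
5. 3 officers → the dry ground.  (the marsh camp: 2O 2M; the dry ground: 3O 3M)
6. 1 officer and 1 mutineer ← the marsh camp.  (the marsh camp: 3O 3M; the dry ground: 2O 2M)
7. 3 officers → the dry ground.  (the marsh camp: 0O 3M; the dry ground: 5O 2M)
8. 1 mutineer ← the marsh camp.  (the marsh camp: 0O 4M; the dry ground: 5O 1M)
9. 2 mutineers → the dry ground.  (the marsh camp: 0O 2M; the dry ground: 5O 3M)
10. 1 mutineer ← the marsh camp.  (the marsh camp: 0O 3M; the dry ground: 5O 2M)
11. 3 mutineers → the dry ground.  (the marsh camp: 0O 0M; the dry ground: 5O 5M)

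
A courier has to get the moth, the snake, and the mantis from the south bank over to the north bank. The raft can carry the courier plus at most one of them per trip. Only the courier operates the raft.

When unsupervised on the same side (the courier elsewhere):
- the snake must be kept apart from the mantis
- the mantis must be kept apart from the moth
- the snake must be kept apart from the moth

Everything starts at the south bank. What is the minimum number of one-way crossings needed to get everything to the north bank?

impossible

Whatever the first load, the items left behind include a forbidden pair without the courier. No opening move is safe, so no plan exists.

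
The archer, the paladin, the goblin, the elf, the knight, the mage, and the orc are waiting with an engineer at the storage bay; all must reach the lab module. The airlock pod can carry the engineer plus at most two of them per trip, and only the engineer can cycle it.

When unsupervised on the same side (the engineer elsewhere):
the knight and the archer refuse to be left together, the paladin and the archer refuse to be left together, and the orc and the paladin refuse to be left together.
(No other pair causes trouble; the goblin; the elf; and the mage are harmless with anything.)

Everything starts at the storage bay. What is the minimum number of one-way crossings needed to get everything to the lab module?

Counting alone: the engineer can take at most 2 across per trip to the lab module, so moving all 7 needs at least 4 loaded trips out, with a return between consecutive ones — at least 7 crossings.
The plan below uses exactly 7 crossings, so it is optimal:
1. Engineer goes to the lab module with the archer and the paladin.
2. Engineer goes back to the storage bay with the archer.
3. Engineer goes to the lab module with the goblin and the knight.
4. Engineer goes back to the storage bay alone.
5. Engineer goes to the lab module with the elf and the mage.
6. Engineer goes back to the storage bay alone.
7. Engineer goes to the lab module with the archer and the orc.

7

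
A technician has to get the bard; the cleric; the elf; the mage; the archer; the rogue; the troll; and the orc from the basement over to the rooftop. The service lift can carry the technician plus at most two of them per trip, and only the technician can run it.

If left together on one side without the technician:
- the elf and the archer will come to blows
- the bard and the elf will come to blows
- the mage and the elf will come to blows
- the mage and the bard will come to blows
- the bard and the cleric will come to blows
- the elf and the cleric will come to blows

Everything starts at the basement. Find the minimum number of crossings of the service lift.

13

Counting alone: the technician can take at most 2 across per trip to the rooftop, so moving all 8 needs at least 4 loaded trips out, with a return between consecutive ones — at least 7 crossings.
The safety rule pushes this higher. Following every safe sequence of crossings, the most of the 8 that can be at the rooftop as the service lift arrives there on crossings 7, 9, 11 is 5, 6, 7 respectively — never all 8.
So no plan with fewer than 13 crossings exists, and this one achieves 13:
1. Technician goes to the rooftop with the bard and the elf.  [the basement: the archer, the cleric, the mage, the orc, the rogue, the troll | the rooftop: the bard, the elf]
2. Technician goes back to the basement with the bard.  [the basement: the archer, the bard, the cleric, the mage, the orc, the rogue, the troll | the rooftop: the elf]
3. Technician goes to the rooftop with the archer and the bard.  [the basement: the cleric, the mage, the orc, the rogue, the troll | the rooftop: the archer, the bard, the elf]
4. Technician goes back to the basement with the elf.  [the basement: the cleric, the elf, the mage, the orc, the rogue, the troll | the rooftop: the archer, the bard]
5. Technician goes to the rooftop with the cleric and the mage.  [the basement: the elf, the orc, the rogue, the troll | the rooftop: the archer, the bard, the cleric, the mage]
6. Technician goes back to the basement with the bard.  [the basement: the bard, the elf, the orc, the rogue, the troll | the rooftop: the archer, the cleric, the mage]
7. Technician goes to the rooftop with the bard and the rogue.  [the basement: the elf, the orc, the troll | the rooftop: the archer, the bard, the cleric, the mage, the rogue]
8. Technician goes back to the basement with the bard.  [the basement: the bard, the elf, the orc, the troll | the rooftop: the archer, the cleric, the mage, the rogue]
9. Technician goes to the rooftop with the bard and the troll.  [the basement: the elf, the orc | the rooftop: the archer, the bard, the cleric, the mage, the rogue, the troll]
10. Technician goes back to the basement with the bard.  [the basement: the bard, the elf, the orc | the rooftop: the archer, the cleric, the mage, the rogue, the troll]
11. Technician goes to the rooftop with the bard and the orc.  [the basement: the elf | the rooftop: the archer, the bard, the cleric, the mage, the orc, the rogue, the troll]
12. Technician goes back to the basement with the bard.  [the basement: the bard, the elf | the rooftop: the archer, the cleric, the mage, the orc, the rogue, the troll]
13. Technician goes to the rooftop with the bard and the elf.  [the basement: — | the rooftop: the archer, the bard, the cleric, the elf, the mage, the orc, the rogue, the troll]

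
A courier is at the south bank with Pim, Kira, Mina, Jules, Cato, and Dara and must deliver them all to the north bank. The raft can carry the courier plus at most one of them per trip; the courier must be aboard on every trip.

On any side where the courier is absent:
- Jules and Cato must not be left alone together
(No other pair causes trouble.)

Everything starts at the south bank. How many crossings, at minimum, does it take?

11

Counting alone: the courier can take at most 1 across per trip to the north bank, so moving all 6 needs at least 6 loaded trips out, with a return between consecutive ones — at least 11 crossings.
The plan below uses exactly 11 crossings, so it is optimal:
1. Courier goes to the north bank with Jules.  [the south bank: Cato, Dara, Kira, Mina, Pim | the north bank: Jules]
2. Courier goes back to the south bank alone.  [the south bank: Cato, Dara, Kira, Mina, Pim | the north bank: Jules]
3. Courier goes to the north bank with Pim.  [the south bank: Cato, Dara, Kira, Mina | the north bank: Jules, Pim]
4. Courier goes back to the south bank alone.  [the south bank: Cato, Dara, Kira, Mina | the north bank: Jules, Pim]
5. Courier goes to the north bank with Kira.  [the south bank: Cato, Dara, Mina | the north bank: Jules, Kira, Pim]
6. Courier goes back to the south bank alone.  [the south bank: Cato, Dara, Mina | the north bank: Jules, Kira, Pim]
7. Courier goes to the north bank with Mina.  [the south bank: Cato, Dara | the north bank: Jules, Kira, Mina, Pim]
8. Courier goes back to the south bank alone.  [the south bank: Cato, Dara | the north bank: Jules, Kira, Mina, Pim]
9. Courier goes to the north bank with Dara.  [the south bank: Cato | the north bank: Dara, Jules, Kira, Mina, Pim]
10. Courier goes back to the south bank alone.  [the south bank: Cato | the north bank: Dara, Jules, Kira, Mina, Pim]
11. Courier goes to the north bank with Cato.  [the south bank: — | the north bank: Cato, Dara, Jules, Kira, Mina, Pim]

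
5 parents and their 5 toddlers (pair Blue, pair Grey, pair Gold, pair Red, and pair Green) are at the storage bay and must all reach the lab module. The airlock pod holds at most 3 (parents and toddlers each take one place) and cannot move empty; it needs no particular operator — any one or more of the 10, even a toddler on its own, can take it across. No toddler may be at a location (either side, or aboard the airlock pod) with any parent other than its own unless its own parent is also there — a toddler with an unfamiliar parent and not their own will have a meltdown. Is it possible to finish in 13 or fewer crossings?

Yes — this plan uses 11 crossings (≤ 13):
1. parent Blue and toddler Blue cross → the lab module.
2. parent Blue crosses ← the storage bay.
3. toddler Gold, toddler Grey, and toddler Red cross → the lab module.
4. toddler Blue crosses ← the storage bay.
5. parent Gold, parent Grey, and parent Red cross → the lab module.
6. parent Grey and toddler Grey cross ← the storage bay.
7. parent Blue, parent Green, and parent Grey cross → the lab module.
8. toddler Gold crosses ← the storage bay.
9. toddler Blue and toddler Grey cross → the lab module.
10. toddler Blue crosses ← the storage bay.
11. toddler Blue, toddler Gold, and toddler Green cross → the lab module.

Yes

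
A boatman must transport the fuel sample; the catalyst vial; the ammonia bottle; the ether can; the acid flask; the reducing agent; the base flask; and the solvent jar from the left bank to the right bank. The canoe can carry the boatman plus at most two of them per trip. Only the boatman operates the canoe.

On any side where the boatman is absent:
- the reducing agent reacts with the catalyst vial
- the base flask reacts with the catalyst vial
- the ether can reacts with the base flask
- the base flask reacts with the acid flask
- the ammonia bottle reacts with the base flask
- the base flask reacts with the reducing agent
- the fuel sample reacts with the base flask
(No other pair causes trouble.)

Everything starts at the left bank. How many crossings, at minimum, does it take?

13

Counting alone: the boatman can take at most 2 across per trip to the right bank, so moving all 8 needs at least 4 loaded trips out, with a return between consecutive ones — at least 7 crossings.
The safety rule pushes this higher. Following every safe sequence of crossings, the most of the 8 that can be at the right bank as the canoe arrives there on crossings 7, 9, 11 is 5, 6, 7 respectively — never all 8.
So no plan with fewer than 13 crossings exists, and this one achieves 13:
1. Boatman goes to the right bank with the base flask and the catalyst vial.
2. Boatman goes back to the left bank with the catalyst vial.
3. Boatman goes to the right bank with the catalyst vial and the fuel sample.
4. Boatman goes back to the left bank with the base flask.
5. Boatman goes to the right bank with the ammonia bottle and the base flask.
6. Boatman goes back to the left bank with the base flask.
7. Boatman goes to the right bank with the base flask and the ether can.
8. Boatman goes back to the left bank with the base flask.
9. Boatman goes to the right bank with the acid flask and the reducing agent.
10. Boatman goes back to the left bank with the catalyst vial.
11. Boatman goes to the right bank with the catalyst vial and the solvent jar.
12. Boatman goes back to the left bank with the catalyst vial.
13. Boatman goes to the right bank with the base flask and the catalyst vial.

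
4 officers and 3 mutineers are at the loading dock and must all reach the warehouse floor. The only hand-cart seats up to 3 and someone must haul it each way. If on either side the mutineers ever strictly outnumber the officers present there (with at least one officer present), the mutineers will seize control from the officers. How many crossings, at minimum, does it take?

5

Counting alone: each trip to the warehouse floor takes at most 3 across and each return brings at least 1 back, so after t trips out (and t−1 returns) at most 3t − (t−1) of the 7 are across; that first reaches 7 at t = 3, so at least 5 crossings are needed.
The plan below uses exactly 5 crossings, so it is optimal:
1. 3 mutineers → the warehouse floor.  (the loading dock: 4O 0M; the warehouse floor: 0O 3M)
2. 1 mutineer ← the loading dock.  (the loading dock: 4O 1M; the warehouse floor: 0O 2M)
3. 3 officers → the warehouse floor.  (the loading dock: 1O 1M; the warehouse floor: 3O 2M)
4. 1 officer ← the loading dock.  (the loading dock: 2O 1M; the warehouse floor: 2O 2M)
5. 2 officers and 1 mutineer → the warehouse floor.  (the loading dock: 0O 0M; the warehouse floor: 4O 3M)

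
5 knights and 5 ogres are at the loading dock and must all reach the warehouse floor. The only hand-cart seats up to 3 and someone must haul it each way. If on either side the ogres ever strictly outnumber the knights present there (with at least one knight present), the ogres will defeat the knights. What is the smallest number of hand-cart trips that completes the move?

Counting alone: each trip to the warehouse floor takes at most 3 across and each return brings at least 1 back, so after t trips out (and t−1 returns) at most 3t − (t−1) of the 10 are across; that first reaches 10 at t = 5, so at least 9 crossings are needed.
The safety rule pushes this higher. Following every safe sequence of crossings, the most of the 10 that can be at the warehouse floor as the hand-cart arrives there on crossing 9 is 9 — never all 10.
So no plan with fewer than 11 crossings exists, and this one achieves 11:
1. 2 ogres → the warehouse floor.  (the loading dock: 5K 3O; the warehouse floor: 0K 2O)
2. 1 ogre ← the loading dock.  (the loading dock: 5K 4O; the warehouse floor: 0K 1O)
3. 3 ogres → the warehouse floor.  (the loading dock: 5K 1O; the warehouse floor: 0K 4O)
4. 1 ogre ← the loading dock.  (the loading dock: 5K 2O; the warehouse floor: 0K 3O)
5. 3 knights → the warehouse floor.  (the loading dock: 2K 2O; the warehouse floor: 3K 3O)
6. 1 knight and 1 ogre ← the loading dock.  (the loading dock: 3K 3O; the warehouse floor: 2K 2O)
7. 3 knights → the warehouse floor.  (the loading dock: 0K 3O; the warehouse floor: 5K 2O)
8. 1 ogre ← the loading dock.  (the loading dock: 0K 4O; the warehouse floor: 5K 1O)
9. 2 ogres → the warehouse floor.  (the loading dock: 0K 2O; the warehouse floor: 5K 3O)
10. 1 ogre ← the loading dock.  (the loading dock: 0K 3O; the warehouse floor: 5K 2O)
11. 3 ogres → the warehouse floor.  (the loading dock: 0K 0O; the warehouse floor: 5K 5O)

11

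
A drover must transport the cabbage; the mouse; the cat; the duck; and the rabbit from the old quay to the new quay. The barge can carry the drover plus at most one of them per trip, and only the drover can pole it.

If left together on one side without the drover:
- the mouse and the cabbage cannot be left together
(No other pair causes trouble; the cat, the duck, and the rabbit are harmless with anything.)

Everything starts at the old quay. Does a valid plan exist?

1. Drover goes to the new quay with the cabbage.
2. Drover goes back to the old quay alone.
3. Drover goes to the new quay with the cat.
4. Drover goes back to the old quay alone.
5. Drover goes to the new quay with the duck.
6. Drover goes back to the old quay alone.
7. Drover goes to the new quay with the rabbit.
8. Drover goes back to the old quay alone.
9. Drover goes to the new quay with the mouse.

Yes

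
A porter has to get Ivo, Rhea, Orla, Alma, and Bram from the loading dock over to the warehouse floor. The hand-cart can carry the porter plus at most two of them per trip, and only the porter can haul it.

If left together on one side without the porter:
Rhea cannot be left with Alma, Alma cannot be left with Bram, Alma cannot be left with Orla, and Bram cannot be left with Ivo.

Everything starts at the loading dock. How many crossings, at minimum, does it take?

5

Counting alone: the porter can take at most 2 across per trip to the warehouse floor, so moving all 5 needs at least 3 loaded trips out, with a return between consecutive ones — at least 5 crossings.
The plan below uses exactly 5 crossings, so it is optimal:
1. Porter goes to the warehouse floor with Alma and Ivo.
2. Porter goes back to the loading dock alone.
3. Porter goes to the warehouse floor with Orla and Rhea.
4. Porter goes back to the loading dock with Alma.
5. Porter goes to the warehouse floor with Alma and Bram.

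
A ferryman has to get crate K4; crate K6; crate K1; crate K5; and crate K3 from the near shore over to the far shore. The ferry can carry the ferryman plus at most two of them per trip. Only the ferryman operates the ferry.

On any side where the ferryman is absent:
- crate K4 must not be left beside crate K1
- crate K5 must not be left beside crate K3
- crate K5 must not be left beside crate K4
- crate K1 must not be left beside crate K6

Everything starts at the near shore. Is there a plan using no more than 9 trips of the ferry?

Yes

Yes — this plan uses 7 crossings (≤ 9):
1. Ferryman goes to the far shore with crate K1 and crate K5.  [the near shore: crate K3, crate K4, crate K6 | the far shore: crate K1, crate K5]
2. Ferryman goes back to the near shore alone.  [the near shore: crate K3, crate K4, crate K6 | the far shore: crate K1, crate K5]
3. Ferryman goes to the far shore with crate K4.  [the near shore: crate K3, crate K6 | the far shore: crate K1, crate K4, crate K5]
4. Ferryman goes back to the near shore with crate K1 and crate K5.  [the near shore: crate K1, crate K3, crate K5, crate K6 | the far shore: crate K4]
5. Ferryman goes to the far shore with crate K3 and crate K6.  [the near shore: crate K1, crate K5 | the far shore: crate K3, crate K4, crate K6]
6. Ferryman goes back to the near shore alone.  [the near shore: crate K1, crate K5 | the far shore: crate K3, crate K4, crate K6]
7. Ferryman goes to the far shore with crate K1 and crate K5.  [the near shore: — | the far shore: crate K1, crate K3, crate K4, crate K5, crate K6]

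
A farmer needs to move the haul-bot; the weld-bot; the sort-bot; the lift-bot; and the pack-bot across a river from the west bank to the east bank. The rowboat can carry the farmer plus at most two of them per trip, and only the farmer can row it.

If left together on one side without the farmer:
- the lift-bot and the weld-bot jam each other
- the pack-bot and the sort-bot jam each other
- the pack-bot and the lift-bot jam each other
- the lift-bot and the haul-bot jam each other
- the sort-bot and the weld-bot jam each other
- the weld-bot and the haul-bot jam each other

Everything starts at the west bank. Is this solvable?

No

Whatever the first load, the items left behind include a forbidden pair without the farmer. No opening move is safe, so no plan exists.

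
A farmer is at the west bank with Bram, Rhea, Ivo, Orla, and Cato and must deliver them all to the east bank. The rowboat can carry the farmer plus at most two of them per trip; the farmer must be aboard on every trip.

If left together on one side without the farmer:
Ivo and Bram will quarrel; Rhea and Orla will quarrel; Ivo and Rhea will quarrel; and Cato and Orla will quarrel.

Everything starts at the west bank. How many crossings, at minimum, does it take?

7

Counting alone: the farmer can take at most 2 across per trip to the east bank, so moving all 5 needs at least 3 loaded trips out, with a return between consecutive ones — at least 5 crossings.
The safety rule pushes this higher. Following every safe sequence of crossings, the most of the 5 that can be at the east bank as the rowboat arrives there on crossing 5 is 4 — never all 5.
So no plan with fewer than 7 crossings exists, and this one achieves 7:
1. Farmer goes to the east bank with Ivo and Orla.  [the west bank: Bram, Cato, Rhea | the east bank: Ivo, Orla]
2. Farmer goes back to the west bank alone.  [the west bank: Bram, Cato, Rhea | the east bank: Ivo, Orla]
3. Farmer goes to the east bank with Bram.  [the west bank: Cato, Rhea | the east bank: Bram, Ivo, Orla]
4. Farmer goes back to the west bank with Ivo.  [the west bank: Cato, Ivo, Rhea | the east bank: Bram, Orla]
5. Farmer goes to the east bank with Cato and Rhea.  [the west bank: Ivo | the east bank: Bram, Cato, Orla, Rhea]
6. Farmer goes back to the west bank with Orla.  [the west bank: Ivo, Orla | the east bank: Bram, Cato, Rhea]
7. Farmer goes to the east bank with Ivo and Orla.  [the west bank: — | the east bank: Bram, Cato, Ivo, Orla, Rhea]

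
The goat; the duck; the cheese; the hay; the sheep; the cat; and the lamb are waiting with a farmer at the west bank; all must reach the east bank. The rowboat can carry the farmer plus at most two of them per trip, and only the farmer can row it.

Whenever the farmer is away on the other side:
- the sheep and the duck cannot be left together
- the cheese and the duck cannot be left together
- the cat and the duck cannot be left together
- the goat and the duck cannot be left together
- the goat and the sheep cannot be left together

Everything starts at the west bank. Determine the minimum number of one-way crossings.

Counting alone: the farmer can take at most 2 across per trip to the east bank, so moving all 7 needs at least 4 loaded trips out, with a return between consecutive ones — at least 7 crossings.
The safety rule pushes this higher. Following every safe sequence of crossings, the most of the 7 that can be at the east bank as the rowboat arrives there on crossings 7, 9 is 5, 6 respectively — never all 7.
So no plan with fewer than 11 crossings exists, and this one achieves 11:
1. Farmer goes to the east bank with the duck and the goat.
2. Farmer goes back to the west bank with the goat.
3. Farmer goes to the east bank with the cheese and the goat.
4. Farmer goes back to the west bank with the duck.
5. Farmer goes to the east bank with the duck and the hay.
6. Farmer goes back to the west bank with the duck.
7. Farmer goes to the east bank with the cat and the duck.
8. Farmer goes back to the west bank with the duck.
9. Farmer goes to the east bank with the duck and the lamb.
10. Farmer goes back to the west bank with the duck.
11. Farmer goes to the east bank with the duck and the sheep.

11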